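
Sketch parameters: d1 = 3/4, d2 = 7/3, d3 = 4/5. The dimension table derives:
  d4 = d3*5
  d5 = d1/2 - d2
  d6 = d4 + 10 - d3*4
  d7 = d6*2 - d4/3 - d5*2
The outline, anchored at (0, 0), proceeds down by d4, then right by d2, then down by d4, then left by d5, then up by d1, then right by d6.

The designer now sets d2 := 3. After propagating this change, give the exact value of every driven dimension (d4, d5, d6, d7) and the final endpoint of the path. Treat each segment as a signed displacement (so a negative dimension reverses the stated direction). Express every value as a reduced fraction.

d4 = 4
d5 = -21/8
d6 = 54/5
d7 = 1531/60
endpoint = (657/40, -29/4)

Apply edit: d2 := 3
  d4 = d3*5 = 4
  d5 = d1/2 - d2 = -21/8
  d6 = d4 + 10 - d3*4 = 54/5
  d7 = d6*2 - d4/3 - d5*2 = 1531/60
Walk from origin (0, 0):
  seg 1: down by d4 = 4 → (0, -4)
  seg 2: right by d2 = 3 → (3, -4)
  seg 3: down by d4 = 4 → (3, -8)
  seg 4: left by d5 = -21/8 → (45/8, -8)
  seg 5: up by d1 = 3/4 → (45/8, -29/4)
  seg 6: right by d6 = 54/5 → (657/40, -29/4)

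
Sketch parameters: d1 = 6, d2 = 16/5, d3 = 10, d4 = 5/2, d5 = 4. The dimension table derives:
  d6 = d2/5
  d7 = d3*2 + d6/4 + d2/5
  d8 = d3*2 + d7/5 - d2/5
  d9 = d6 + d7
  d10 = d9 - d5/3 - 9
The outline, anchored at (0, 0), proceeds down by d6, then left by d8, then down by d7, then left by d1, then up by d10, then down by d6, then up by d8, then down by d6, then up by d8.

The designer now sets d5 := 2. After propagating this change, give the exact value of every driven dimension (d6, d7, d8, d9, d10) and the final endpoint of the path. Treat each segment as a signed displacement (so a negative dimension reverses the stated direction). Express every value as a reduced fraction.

d6 = 16/25
d7 = 104/5
d8 = 588/25
d9 = 536/25
d10 = 883/75
endpoint = (-738/25, 2707/75)

Apply edit: d5 := 2
  d6 = d2/5 = 16/25
  d7 = d3*2 + d6/4 + d2/5 = 104/5
  d8 = d3*2 + d7/5 - d2/5 = 588/25
  d9 = d6 + d7 = 536/25
  d10 = d9 - d5/3 - 9 = 883/75
Walk from origin (0, 0):
  seg 1: down by d6 = 16/25 → (0, -16/25)
  seg 2: left by d8 = 588/25 → (-588/25, -16/25)
  seg 3: down by d7 = 104/5 → (-588/25, -536/25)
  seg 4: left by d1 = 6 → (-738/25, -536/25)
  seg 5: up by d10 = 883/75 → (-738/25, -29/3)
  seg 6: down by d6 = 16/25 → (-738/25, -773/75)
  seg 7: up by d8 = 588/25 → (-738/25, 991/75)
  seg 8: down by d6 = 16/25 → (-738/25, 943/75)
  seg 9: up by d8 = 588/25 → (-738/25, 2707/75)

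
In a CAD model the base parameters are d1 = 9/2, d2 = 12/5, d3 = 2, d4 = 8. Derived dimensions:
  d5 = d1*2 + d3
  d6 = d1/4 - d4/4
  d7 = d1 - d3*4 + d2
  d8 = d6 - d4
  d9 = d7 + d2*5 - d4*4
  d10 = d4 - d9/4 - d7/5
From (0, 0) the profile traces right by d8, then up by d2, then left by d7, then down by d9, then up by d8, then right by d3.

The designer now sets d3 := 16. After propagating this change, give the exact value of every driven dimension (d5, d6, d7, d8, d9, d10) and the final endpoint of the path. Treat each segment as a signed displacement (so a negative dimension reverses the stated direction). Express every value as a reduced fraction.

Apply edit: d3 := 16
  d5 = d1*2 + d3 = 25
  d6 = d1/4 - d4/4 = -7/8
  d7 = d1 - d3*4 + d2 = -571/10
  d8 = d6 - d4 = -71/8
  d9 = d7 + d2*5 - d4*4 = -771/10
  d10 = d4 - d9/4 - d7/5 = 7739/200
Walk from origin (0, 0):
  seg 1: right by d8 = -71/8 → (-71/8, 0)
  seg 2: up by d2 = 12/5 → (-71/8, 12/5)
  seg 3: left by d7 = -571/10 → (1929/40, 12/5)
  seg 4: down by d9 = -771/10 → (1929/40, 159/2)
  seg 5: up by d8 = -71/8 → (1929/40, 565/8)
  seg 6: right by d3 = 16 → (2569/40, 565/8)

d5 = 25
d6 = -7/8
d7 = -571/10
d8 = -71/8
d9 = -771/10
d10 = 7739/200
endpoint = (2569/40, 565/8)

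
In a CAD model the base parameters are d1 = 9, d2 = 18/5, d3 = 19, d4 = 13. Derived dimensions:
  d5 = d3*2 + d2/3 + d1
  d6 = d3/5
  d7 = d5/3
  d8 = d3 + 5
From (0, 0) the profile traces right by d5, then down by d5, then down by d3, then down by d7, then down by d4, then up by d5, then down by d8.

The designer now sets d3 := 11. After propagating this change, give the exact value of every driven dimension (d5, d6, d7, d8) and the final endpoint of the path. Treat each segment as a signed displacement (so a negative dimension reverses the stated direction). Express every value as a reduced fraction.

d5 = 161/5
d6 = 11/5
d7 = 161/15
d8 = 16
endpoint = (161/5, -761/15)

Apply edit: d3 := 11
  d5 = d3*2 + d2/3 + d1 = 161/5
  d6 = d3/5 = 11/5
  d7 = d5/3 = 161/15
  d8 = d3 + 5 = 16
Walk from origin (0, 0):
  seg 1: right by d5 = 161/5 → (161/5, 0)
  seg 2: down by d5 = 161/5 → (161/5, -161/5)
  seg 3: down by d3 = 11 → (161/5, -216/5)
  seg 4: down by d7 = 161/15 → (161/5, -809/15)
  seg 5: down by d4 = 13 → (161/5, -1004/15)
  seg 6: up by d5 = 161/5 → (161/5, -521/15)
  seg 7: down by d8 = 16 → (161/5, -761/15)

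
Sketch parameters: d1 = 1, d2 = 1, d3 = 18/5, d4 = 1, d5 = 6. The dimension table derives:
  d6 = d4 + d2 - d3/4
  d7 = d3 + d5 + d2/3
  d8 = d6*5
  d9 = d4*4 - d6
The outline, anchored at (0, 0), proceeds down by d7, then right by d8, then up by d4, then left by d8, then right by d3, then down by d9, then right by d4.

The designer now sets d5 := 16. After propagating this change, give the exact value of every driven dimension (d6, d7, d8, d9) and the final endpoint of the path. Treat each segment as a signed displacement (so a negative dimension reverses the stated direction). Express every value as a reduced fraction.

d6 = 11/10
d7 = 299/15
d8 = 11/2
d9 = 29/10
endpoint = (23/5, -131/6)

Apply edit: d5 := 16
  d6 = d4 + d2 - d3/4 = 11/10
  d7 = d3 + d5 + d2/3 = 299/15
  d8 = d6*5 = 11/2
  d9 = d4*4 - d6 = 29/10
Walk from origin (0, 0):
  seg 1: down by d7 = 299/15 → (0, -299/15)
  seg 2: right by d8 = 11/2 → (11/2, -299/15)
  seg 3: up by d4 = 1 → (11/2, -284/15)
  seg 4: left by d8 = 11/2 → (0, -284/15)
  seg 5: right by d3 = 18/5 → (18/5, -284/15)
  seg 6: down by d9 = 29/10 → (18/5, -131/6)
  seg 7: right by d4 = 1 → (23/5, -131/6)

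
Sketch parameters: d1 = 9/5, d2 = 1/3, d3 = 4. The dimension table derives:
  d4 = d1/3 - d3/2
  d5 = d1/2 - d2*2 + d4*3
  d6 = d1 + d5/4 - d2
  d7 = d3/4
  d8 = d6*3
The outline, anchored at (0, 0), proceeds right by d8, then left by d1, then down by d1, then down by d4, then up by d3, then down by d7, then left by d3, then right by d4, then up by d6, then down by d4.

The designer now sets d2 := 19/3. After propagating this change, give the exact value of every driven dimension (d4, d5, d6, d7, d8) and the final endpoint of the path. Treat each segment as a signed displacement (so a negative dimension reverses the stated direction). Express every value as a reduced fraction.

Apply edit: d2 := 19/3
  d4 = d1/3 - d3/2 = -7/5
  d5 = d1/2 - d2*2 + d4*3 = -479/30
  d6 = d1 + d5/4 - d2 = -341/40
  d7 = d3/4 = 1
  d8 = d6*3 = -1023/40
Walk from origin (0, 0):
  seg 1: right by d8 = -1023/40 → (-1023/40, 0)
  seg 2: left by d1 = 9/5 → (-219/8, 0)
  seg 3: down by d1 = 9/5 → (-219/8, -9/5)
  seg 4: down by d4 = -7/5 → (-219/8, -2/5)
  seg 5: up by d3 = 4 → (-219/8, 18/5)
  seg 6: down by d7 = 1 → (-219/8, 13/5)
  seg 7: left by d3 = 4 → (-251/8, 13/5)
  seg 8: right by d4 = -7/5 → (-1311/40, 13/5)
  seg 9: up by d6 = -341/40 → (-1311/40, -237/40)
  seg 10: down by d4 = -7/5 → (-1311/40, -181/40)

d4 = -7/5
d5 = -479/30
d6 = -341/40
d7 = 1
d8 = -1023/40
endpoint = (-1311/40, -181/40)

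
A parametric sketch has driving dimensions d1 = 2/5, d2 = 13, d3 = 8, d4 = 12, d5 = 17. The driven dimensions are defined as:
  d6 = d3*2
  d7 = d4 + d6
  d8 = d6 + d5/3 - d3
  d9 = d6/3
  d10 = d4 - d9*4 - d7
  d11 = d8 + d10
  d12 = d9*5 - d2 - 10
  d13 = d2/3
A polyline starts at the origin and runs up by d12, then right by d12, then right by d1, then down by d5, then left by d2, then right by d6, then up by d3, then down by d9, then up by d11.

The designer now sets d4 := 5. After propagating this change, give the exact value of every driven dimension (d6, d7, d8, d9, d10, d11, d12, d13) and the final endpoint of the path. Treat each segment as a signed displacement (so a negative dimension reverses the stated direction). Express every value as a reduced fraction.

d6 = 16
d7 = 21
d8 = 41/3
d9 = 16/3
d10 = -112/3
d11 = -71/3
d12 = 11/3
d13 = 13/3
endpoint = (106/15, -103/3)

Apply edit: d4 := 5
  d6 = d3*2 = 16
  d7 = d4 + d6 = 21
  d8 = d6 + d5/3 - d3 = 41/3
  d9 = d6/3 = 16/3
  d10 = d4 - d9*4 - d7 = -112/3
  d11 = d8 + d10 = -71/3
  d12 = d9*5 - d2 - 10 = 11/3
  d13 = d2/3 = 13/3
Walk from origin (0, 0):
  seg 1: up by d12 = 11/3 → (0, 11/3)
  seg 2: right by d12 = 11/3 → (11/3, 11/3)
  seg 3: right by d1 = 2/5 → (61/15, 11/3)
  seg 4: down by d5 = 17 → (61/15, -40/3)
  seg 5: left by d2 = 13 → (-134/15, -40/3)
  seg 6: right by d6 = 16 → (106/15, -40/3)
  seg 7: up by d3 = 8 → (106/15, -16/3)
  seg 8: down by d9 = 16/3 → (106/15, -32/3)
  seg 9: up by d11 = -71/3 → (106/15, -103/3)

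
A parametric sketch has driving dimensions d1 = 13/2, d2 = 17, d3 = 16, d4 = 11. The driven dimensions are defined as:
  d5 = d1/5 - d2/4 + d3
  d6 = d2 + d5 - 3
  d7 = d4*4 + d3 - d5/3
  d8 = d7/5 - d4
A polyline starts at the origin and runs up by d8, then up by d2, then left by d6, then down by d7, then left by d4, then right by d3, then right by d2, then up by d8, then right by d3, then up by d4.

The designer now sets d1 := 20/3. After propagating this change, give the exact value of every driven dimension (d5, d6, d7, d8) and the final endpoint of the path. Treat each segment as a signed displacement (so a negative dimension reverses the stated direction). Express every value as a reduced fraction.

Apply edit: d1 := 20/3
  d5 = d1/5 - d2/4 + d3 = 157/12
  d6 = d2 + d5 - 3 = 325/12
  d7 = d4*4 + d3 - d5/3 = 2003/36
  d8 = d7/5 - d4 = 23/180
Walk from origin (0, 0):
  seg 1: up by d8 = 23/180 → (0, 23/180)
  seg 2: up by d2 = 17 → (0, 3083/180)
  seg 3: left by d6 = 325/12 → (-325/12, 3083/180)
  seg 4: down by d7 = 2003/36 → (-325/12, -1733/45)
  seg 5: left by d4 = 11 → (-457/12, -1733/45)
  seg 6: right by d3 = 16 → (-265/12, -1733/45)
  seg 7: right by d2 = 17 → (-61/12, -1733/45)
  seg 8: up by d8 = 23/180 → (-61/12, -2303/60)
  seg 9: right by d3 = 16 → (131/12, -2303/60)
  seg 10: up by d4 = 11 → (131/12, -1643/60)

d5 = 157/12
d6 = 325/12
d7 = 2003/36
d8 = 23/180
endpoint = (131/12, -1643/60)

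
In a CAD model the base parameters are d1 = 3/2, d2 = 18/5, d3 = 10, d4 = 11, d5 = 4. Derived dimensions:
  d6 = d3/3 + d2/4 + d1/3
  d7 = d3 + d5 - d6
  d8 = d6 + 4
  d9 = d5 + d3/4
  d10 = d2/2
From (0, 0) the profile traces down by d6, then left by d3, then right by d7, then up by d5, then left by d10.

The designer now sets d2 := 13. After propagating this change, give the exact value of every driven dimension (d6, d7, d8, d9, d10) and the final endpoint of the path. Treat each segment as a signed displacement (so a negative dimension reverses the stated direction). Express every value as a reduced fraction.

d6 = 85/12
d7 = 83/12
d8 = 133/12
d9 = 13/2
d10 = 13/2
endpoint = (-115/12, -37/12)

Apply edit: d2 := 13
  d6 = d3/3 + d2/4 + d1/3 = 85/12
  d7 = d3 + d5 - d6 = 83/12
  d8 = d6 + 4 = 133/12
  d9 = d5 + d3/4 = 13/2
  d10 = d2/2 = 13/2
Walk from origin (0, 0):
  seg 1: down by d6 = 85/12 → (0, -85/12)
  seg 2: left by d3 = 10 → (-10, -85/12)
  seg 3: right by d7 = 83/12 → (-37/12, -85/12)
  seg 4: up by d5 = 4 → (-37/12, -37/12)
  seg 5: left by d10 = 13/2 → (-115/12, -37/12)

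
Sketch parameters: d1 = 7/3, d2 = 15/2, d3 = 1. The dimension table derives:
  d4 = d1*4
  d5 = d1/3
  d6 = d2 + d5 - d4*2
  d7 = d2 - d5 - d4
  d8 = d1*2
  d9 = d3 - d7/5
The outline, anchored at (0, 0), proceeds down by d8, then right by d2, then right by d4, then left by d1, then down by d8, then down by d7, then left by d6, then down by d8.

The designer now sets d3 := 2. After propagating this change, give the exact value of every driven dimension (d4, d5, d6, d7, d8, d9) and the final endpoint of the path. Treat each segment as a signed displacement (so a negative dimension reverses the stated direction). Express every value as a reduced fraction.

Apply edit: d3 := 2
  d4 = d1*4 = 28/3
  d5 = d1/3 = 7/9
  d6 = d2 + d5 - d4*2 = -187/18
  d7 = d2 - d5 - d4 = -47/18
  d8 = d1*2 = 14/3
  d9 = d3 - d7/5 = 227/90
Walk from origin (0, 0):
  seg 1: down by d8 = 14/3 → (0, -14/3)
  seg 2: right by d2 = 15/2 → (15/2, -14/3)
  seg 3: right by d4 = 28/3 → (101/6, -14/3)
  seg 4: left by d1 = 7/3 → (29/2, -14/3)
  seg 5: down by d8 = 14/3 → (29/2, -28/3)
  seg 6: down by d7 = -47/18 → (29/2, -121/18)
  seg 7: left by d6 = -187/18 → (224/9, -121/18)
  seg 8: down by d8 = 14/3 → (224/9, -205/18)

d4 = 28/3
d5 = 7/9
d6 = -187/18
d7 = -47/18
d8 = 14/3
d9 = 227/90
endpoint = (224/9, -205/18)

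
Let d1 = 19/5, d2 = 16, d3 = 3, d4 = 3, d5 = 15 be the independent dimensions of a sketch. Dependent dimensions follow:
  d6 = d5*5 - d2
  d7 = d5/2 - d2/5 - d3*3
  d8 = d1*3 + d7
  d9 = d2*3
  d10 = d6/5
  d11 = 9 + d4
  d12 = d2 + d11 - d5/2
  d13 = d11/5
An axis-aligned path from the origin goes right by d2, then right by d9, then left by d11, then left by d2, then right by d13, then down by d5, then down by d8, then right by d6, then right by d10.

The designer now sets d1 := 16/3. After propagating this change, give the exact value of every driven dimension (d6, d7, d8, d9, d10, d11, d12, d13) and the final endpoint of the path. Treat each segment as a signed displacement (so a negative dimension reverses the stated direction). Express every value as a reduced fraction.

d6 = 59
d7 = -47/10
d8 = 113/10
d9 = 48
d10 = 59/5
d11 = 12
d12 = 41/2
d13 = 12/5
endpoint = (546/5, -263/10)

Apply edit: d1 := 16/3
  d6 = d5*5 - d2 = 59
  d7 = d5/2 - d2/5 - d3*3 = -47/10
  d8 = d1*3 + d7 = 113/10
  d9 = d2*3 = 48
  d10 = d6/5 = 59/5
  d11 = 9 + d4 = 12
  d12 = d2 + d11 - d5/2 = 41/2
  d13 = d11/5 = 12/5
Walk from origin (0, 0):
  seg 1: right by d2 = 16 → (16, 0)
  seg 2: right by d9 = 48 → (64, 0)
  seg 3: left by d11 = 12 → (52, 0)
  seg 4: left by d2 = 16 → (36, 0)
  seg 5: right by d13 = 12/5 → (192/5, 0)
  seg 6: down by d5 = 15 → (192/5, -15)
  seg 7: down by d8 = 113/10 → (192/5, -263/10)
  seg 8: right by d6 = 59 → (487/5, -263/10)
  seg 9: right by d10 = 59/5 → (546/5, -263/10)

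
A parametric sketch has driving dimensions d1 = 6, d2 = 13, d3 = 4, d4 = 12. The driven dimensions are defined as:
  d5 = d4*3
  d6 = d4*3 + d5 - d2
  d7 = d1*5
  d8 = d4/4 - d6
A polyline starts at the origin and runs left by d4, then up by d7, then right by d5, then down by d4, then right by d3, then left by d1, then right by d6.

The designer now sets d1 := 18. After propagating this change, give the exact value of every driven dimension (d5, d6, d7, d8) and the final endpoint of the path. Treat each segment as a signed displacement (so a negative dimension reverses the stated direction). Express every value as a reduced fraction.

d5 = 36
d6 = 59
d7 = 90
d8 = -56
endpoint = (69, 78)

Apply edit: d1 := 18
  d5 = d4*3 = 36
  d6 = d4*3 + d5 - d2 = 59
  d7 = d1*5 = 90
  d8 = d4/4 - d6 = -56
Walk from origin (0, 0):
  seg 1: left by d4 = 12 → (-12, 0)
  seg 2: up by d7 = 90 → (-12, 90)
  seg 3: right by d5 = 36 → (24, 90)
  seg 4: down by d4 = 12 → (24, 78)
  seg 5: right by d3 = 4 → (28, 78)
  seg 6: left by d1 = 18 → (10, 78)
  seg 7: right by d6 = 59 → (69, 78)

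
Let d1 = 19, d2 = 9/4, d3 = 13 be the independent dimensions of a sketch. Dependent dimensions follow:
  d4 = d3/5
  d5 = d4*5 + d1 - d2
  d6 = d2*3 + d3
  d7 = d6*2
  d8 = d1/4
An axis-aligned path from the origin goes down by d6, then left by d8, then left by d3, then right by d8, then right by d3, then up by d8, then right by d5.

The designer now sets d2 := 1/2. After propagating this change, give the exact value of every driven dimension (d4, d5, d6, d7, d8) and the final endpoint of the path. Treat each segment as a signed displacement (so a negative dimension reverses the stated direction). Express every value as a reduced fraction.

d4 = 13/5
d5 = 63/2
d6 = 29/2
d7 = 29
d8 = 19/4
endpoint = (63/2, -39/4)

Apply edit: d2 := 1/2
  d4 = d3/5 = 13/5
  d5 = d4*5 + d1 - d2 = 63/2
  d6 = d2*3 + d3 = 29/2
  d7 = d6*2 = 29
  d8 = d1/4 = 19/4
Walk from origin (0, 0):
  seg 1: down by d6 = 29/2 → (0, -29/2)
  seg 2: left by d8 = 19/4 → (-19/4, -29/2)
  seg 3: left by d3 = 13 → (-71/4, -29/2)
  seg 4: right by d8 = 19/4 → (-13, -29/2)
  seg 5: right by d3 = 13 → (0, -29/2)
  seg 6: up by d8 = 19/4 → (0, -39/4)
  seg 7: right by d5 = 63/2 → (63/2, -39/4)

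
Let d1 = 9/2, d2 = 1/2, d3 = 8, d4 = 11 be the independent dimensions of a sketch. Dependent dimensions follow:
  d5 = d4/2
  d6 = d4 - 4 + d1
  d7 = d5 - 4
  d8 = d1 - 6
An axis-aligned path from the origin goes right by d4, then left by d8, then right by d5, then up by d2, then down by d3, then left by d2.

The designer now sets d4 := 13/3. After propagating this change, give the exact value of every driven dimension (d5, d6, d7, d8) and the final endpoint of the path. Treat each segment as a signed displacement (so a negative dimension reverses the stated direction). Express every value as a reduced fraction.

d5 = 13/6
d6 = 29/6
d7 = -11/6
d8 = -3/2
endpoint = (15/2, -15/2)

Apply edit: d4 := 13/3
  d5 = d4/2 = 13/6
  d6 = d4 - 4 + d1 = 29/6
  d7 = d5 - 4 = -11/6
  d8 = d1 - 6 = -3/2
Walk from origin (0, 0):
  seg 1: right by d4 = 13/3 → (13/3, 0)
  seg 2: left by d8 = -3/2 → (35/6, 0)
  seg 3: right by d5 = 13/6 → (8, 0)
  seg 4: up by d2 = 1/2 → (8, 1/2)
  seg 5: down by d3 = 8 → (8, -15/2)
  seg 6: left by d2 = 1/2 → (15/2, -15/2)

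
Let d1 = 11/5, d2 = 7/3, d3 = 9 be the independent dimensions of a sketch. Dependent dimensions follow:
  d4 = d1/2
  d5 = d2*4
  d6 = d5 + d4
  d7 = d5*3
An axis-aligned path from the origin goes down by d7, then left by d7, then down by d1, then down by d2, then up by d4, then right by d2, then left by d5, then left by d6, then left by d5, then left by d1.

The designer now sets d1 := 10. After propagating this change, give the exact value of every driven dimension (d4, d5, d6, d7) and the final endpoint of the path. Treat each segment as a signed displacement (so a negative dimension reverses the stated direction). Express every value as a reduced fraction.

d4 = 5
d5 = 28/3
d6 = 43/3
d7 = 28
endpoint = (-206/3, -106/3)

Apply edit: d1 := 10
  d4 = d1/2 = 5
  d5 = d2*4 = 28/3
  d6 = d5 + d4 = 43/3
  d7 = d5*3 = 28
Walk from origin (0, 0):
  seg 1: down by d7 = 28 → (0, -28)
  seg 2: left by d7 = 28 → (-28, -28)
  seg 3: down by d1 = 10 → (-28, -38)
  seg 4: down by d2 = 7/3 → (-28, -121/3)
  seg 5: up by d4 = 5 → (-28, -106/3)
  seg 6: right by d2 = 7/3 → (-77/3, -106/3)
  seg 7: left by d5 = 28/3 → (-35, -106/3)
  seg 8: left by d6 = 43/3 → (-148/3, -106/3)
  seg 9: left by d5 = 28/3 → (-176/3, -106/3)
  seg 10: left by d1 = 10 → (-206/3, -106/3)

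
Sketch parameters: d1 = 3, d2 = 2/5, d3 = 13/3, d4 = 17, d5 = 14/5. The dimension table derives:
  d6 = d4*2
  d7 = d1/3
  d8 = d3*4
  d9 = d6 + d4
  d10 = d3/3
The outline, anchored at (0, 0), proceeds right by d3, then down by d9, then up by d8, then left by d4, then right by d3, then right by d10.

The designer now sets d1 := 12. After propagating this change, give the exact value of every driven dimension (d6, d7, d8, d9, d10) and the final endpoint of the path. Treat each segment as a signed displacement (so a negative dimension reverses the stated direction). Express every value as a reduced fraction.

d6 = 34
d7 = 4
d8 = 52/3
d9 = 51
d10 = 13/9
endpoint = (-62/9, -101/3)

Apply edit: d1 := 12
  d6 = d4*2 = 34
  d7 = d1/3 = 4
  d8 = d3*4 = 52/3
  d9 = d6 + d4 = 51
  d10 = d3/3 = 13/9
Walk from origin (0, 0):
  seg 1: right by d3 = 13/3 → (13/3, 0)
  seg 2: down by d9 = 51 → (13/3, -51)
  seg 3: up by d8 = 52/3 → (13/3, -101/3)
  seg 4: left by d4 = 17 → (-38/3, -101/3)
  seg 5: right by d3 = 13/3 → (-25/3, -101/3)
  seg 6: right by d10 = 13/9 → (-62/9, -101/3)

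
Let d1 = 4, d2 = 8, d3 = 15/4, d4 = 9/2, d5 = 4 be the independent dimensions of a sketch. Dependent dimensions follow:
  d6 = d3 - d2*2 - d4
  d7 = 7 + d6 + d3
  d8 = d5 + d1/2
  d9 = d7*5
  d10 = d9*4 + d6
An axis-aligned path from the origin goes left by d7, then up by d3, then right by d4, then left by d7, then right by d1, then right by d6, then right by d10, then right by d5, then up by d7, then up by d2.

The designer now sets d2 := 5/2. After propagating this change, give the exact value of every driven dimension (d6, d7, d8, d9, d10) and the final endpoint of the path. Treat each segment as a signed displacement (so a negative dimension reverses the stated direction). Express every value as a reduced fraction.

d6 = -23/4
d7 = 5
d8 = 6
d9 = 25
d10 = 377/4
endpoint = (91, 45/4)

Apply edit: d2 := 5/2
  d6 = d3 - d2*2 - d4 = -23/4
  d7 = 7 + d6 + d3 = 5
  d8 = d5 + d1/2 = 6
  d9 = d7*5 = 25
  d10 = d9*4 + d6 = 377/4
Walk from origin (0, 0):
  seg 1: left by d7 = 5 → (-5, 0)
  seg 2: up by d3 = 15/4 → (-5, 15/4)
  seg 3: right by d4 = 9/2 → (-1/2, 15/4)
  seg 4: left by d7 = 5 → (-11/2, 15/4)
  seg 5: right by d1 = 4 → (-3/2, 15/4)
  seg 6: right by d6 = -23/4 → (-29/4, 15/4)
  seg 7: right by d10 = 377/4 → (87, 15/4)
  seg 8: right by d5 = 4 → (91, 15/4)
  seg 9: up by d7 = 5 → (91, 35/4)
  seg 10: up by d2 = 5/2 → (91, 45/4)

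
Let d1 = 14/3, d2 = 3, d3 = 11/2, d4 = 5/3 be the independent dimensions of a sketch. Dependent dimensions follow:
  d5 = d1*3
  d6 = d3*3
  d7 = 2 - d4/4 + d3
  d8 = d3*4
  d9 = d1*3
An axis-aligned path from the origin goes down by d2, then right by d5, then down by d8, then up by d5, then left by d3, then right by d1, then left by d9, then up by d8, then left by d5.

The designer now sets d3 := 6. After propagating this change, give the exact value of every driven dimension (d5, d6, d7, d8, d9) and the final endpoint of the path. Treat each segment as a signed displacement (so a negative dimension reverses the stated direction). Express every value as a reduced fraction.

Apply edit: d3 := 6
  d5 = d1*3 = 14
  d6 = d3*3 = 18
  d7 = 2 - d4/4 + d3 = 91/12
  d8 = d3*4 = 24
  d9 = d1*3 = 14
Walk from origin (0, 0):
  seg 1: down by d2 = 3 → (0, -3)
  seg 2: right by d5 = 14 → (14, -3)
  seg 3: down by d8 = 24 → (14, -27)
  seg 4: up by d5 = 14 → (14, -13)
  seg 5: left by d3 = 6 → (8, -13)
  seg 6: right by d1 = 14/3 → (38/3, -13)
  seg 7: left by d9 = 14 → (-4/3, -13)
  seg 8: up by d8 = 24 → (-4/3, 11)
  seg 9: left by d5 = 14 → (-46/3, 11)

d5 = 14
d6 = 18
d7 = 91/12
d8 = 24
d9 = 14
endpoint = (-46/3, 11)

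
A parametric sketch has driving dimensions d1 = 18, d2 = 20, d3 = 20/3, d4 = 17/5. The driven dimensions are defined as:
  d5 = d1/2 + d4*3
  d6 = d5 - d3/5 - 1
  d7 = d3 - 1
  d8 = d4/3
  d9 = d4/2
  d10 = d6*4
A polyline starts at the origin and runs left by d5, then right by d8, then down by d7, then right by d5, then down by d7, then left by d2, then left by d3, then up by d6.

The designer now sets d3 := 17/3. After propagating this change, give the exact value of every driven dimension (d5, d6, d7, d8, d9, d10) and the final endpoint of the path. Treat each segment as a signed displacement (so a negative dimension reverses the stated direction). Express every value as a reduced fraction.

Apply edit: d3 := 17/3
  d5 = d1/2 + d4*3 = 96/5
  d6 = d5 - d3/5 - 1 = 256/15
  d7 = d3 - 1 = 14/3
  d8 = d4/3 = 17/15
  d9 = d4/2 = 17/10
  d10 = d6*4 = 1024/15
Walk from origin (0, 0):
  seg 1: left by d5 = 96/5 → (-96/5, 0)
  seg 2: right by d8 = 17/15 → (-271/15, 0)
  seg 3: down by d7 = 14/3 → (-271/15, -14/3)
  seg 4: right by d5 = 96/5 → (17/15, -14/3)
  seg 5: down by d7 = 14/3 → (17/15, -28/3)
  seg 6: left by d2 = 20 → (-283/15, -28/3)
  seg 7: left by d3 = 17/3 → (-368/15, -28/3)
  seg 8: up by d6 = 256/15 → (-368/15, 116/15)

d5 = 96/5
d6 = 256/15
d7 = 14/3
d8 = 17/15
d9 = 17/10
d10 = 1024/15
endpoint = (-368/15, 116/15)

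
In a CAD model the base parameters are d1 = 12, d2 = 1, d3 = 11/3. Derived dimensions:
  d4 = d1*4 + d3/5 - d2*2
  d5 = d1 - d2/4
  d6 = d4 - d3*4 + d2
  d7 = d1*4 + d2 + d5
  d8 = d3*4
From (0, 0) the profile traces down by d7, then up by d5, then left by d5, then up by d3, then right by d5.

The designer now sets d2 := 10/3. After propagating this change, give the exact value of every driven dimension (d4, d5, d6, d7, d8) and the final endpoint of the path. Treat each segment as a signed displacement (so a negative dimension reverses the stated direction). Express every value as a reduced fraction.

d4 = 631/15
d5 = 67/6
d6 = 461/15
d7 = 125/2
d8 = 44/3
endpoint = (0, -143/3)

Apply edit: d2 := 10/3
  d4 = d1*4 + d3/5 - d2*2 = 631/15
  d5 = d1 - d2/4 = 67/6
  d6 = d4 - d3*4 + d2 = 461/15
  d7 = d1*4 + d2 + d5 = 125/2
  d8 = d3*4 = 44/3
Walk from origin (0, 0):
  seg 1: down by d7 = 125/2 → (0, -125/2)
  seg 2: up by d5 = 67/6 → (0, -154/3)
  seg 3: left by d5 = 67/6 → (-67/6, -154/3)
  seg 4: up by d3 = 11/3 → (-67/6, -143/3)
  seg 5: right by d5 = 67/6 → (0, -143/3)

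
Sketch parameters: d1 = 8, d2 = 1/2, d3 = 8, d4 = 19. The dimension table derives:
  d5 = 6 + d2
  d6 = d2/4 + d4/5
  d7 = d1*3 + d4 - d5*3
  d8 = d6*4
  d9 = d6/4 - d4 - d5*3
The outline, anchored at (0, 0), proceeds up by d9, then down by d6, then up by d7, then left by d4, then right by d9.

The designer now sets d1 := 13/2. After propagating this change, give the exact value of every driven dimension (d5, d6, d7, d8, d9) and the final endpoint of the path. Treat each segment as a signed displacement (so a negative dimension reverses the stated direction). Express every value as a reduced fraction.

d5 = 13/2
d6 = 157/40
d7 = 19
d8 = 157/10
d9 = -6003/160
endpoint = (-9043/160, -3591/160)

Apply edit: d1 := 13/2
  d5 = 6 + d2 = 13/2
  d6 = d2/4 + d4/5 = 157/40
  d7 = d1*3 + d4 - d5*3 = 19
  d8 = d6*4 = 157/10
  d9 = d6/4 - d4 - d5*3 = -6003/160
Walk from origin (0, 0):
  seg 1: up by d9 = -6003/160 → (0, -6003/160)
  seg 2: down by d6 = 157/40 → (0, -6631/160)
  seg 3: up by d7 = 19 → (0, -3591/160)
  seg 4: left by d4 = 19 → (-19, -3591/160)
  seg 5: right by d9 = -6003/160 → (-9043/160, -3591/160)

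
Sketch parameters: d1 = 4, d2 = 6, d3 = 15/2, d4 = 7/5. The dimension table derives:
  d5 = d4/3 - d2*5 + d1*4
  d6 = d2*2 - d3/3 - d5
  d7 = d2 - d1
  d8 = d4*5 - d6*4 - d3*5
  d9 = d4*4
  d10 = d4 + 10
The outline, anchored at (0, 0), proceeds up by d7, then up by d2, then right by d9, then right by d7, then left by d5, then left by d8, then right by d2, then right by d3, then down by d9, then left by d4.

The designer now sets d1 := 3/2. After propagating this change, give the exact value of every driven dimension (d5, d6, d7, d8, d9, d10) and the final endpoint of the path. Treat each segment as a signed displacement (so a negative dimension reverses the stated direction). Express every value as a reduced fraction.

d5 = -353/15
d6 = 991/30
d7 = 9/2
d8 = -4879/30
d9 = 28/5
d10 = 57/5
endpoint = (6251/30, 49/10)

Apply edit: d1 := 3/2
  d5 = d4/3 - d2*5 + d1*4 = -353/15
  d6 = d2*2 - d3/3 - d5 = 991/30
  d7 = d2 - d1 = 9/2
  d8 = d4*5 - d6*4 - d3*5 = -4879/30
  d9 = d4*4 = 28/5
  d10 = d4 + 10 = 57/5
Walk from origin (0, 0):
  seg 1: up by d7 = 9/2 → (0, 9/2)
  seg 2: up by d2 = 6 → (0, 21/2)
  seg 3: right by d9 = 28/5 → (28/5, 21/2)
  seg 4: right by d7 = 9/2 → (101/10, 21/2)
  seg 5: left by d5 = -353/15 → (1009/30, 21/2)
  seg 6: left by d8 = -4879/30 → (2944/15, 21/2)
  seg 7: right by d2 = 6 → (3034/15, 21/2)
  seg 8: right by d3 = 15/2 → (6293/30, 21/2)
  seg 9: down by d9 = 28/5 → (6293/30, 49/10)
  seg 10: left by d4 = 7/5 → (6251/30, 49/10)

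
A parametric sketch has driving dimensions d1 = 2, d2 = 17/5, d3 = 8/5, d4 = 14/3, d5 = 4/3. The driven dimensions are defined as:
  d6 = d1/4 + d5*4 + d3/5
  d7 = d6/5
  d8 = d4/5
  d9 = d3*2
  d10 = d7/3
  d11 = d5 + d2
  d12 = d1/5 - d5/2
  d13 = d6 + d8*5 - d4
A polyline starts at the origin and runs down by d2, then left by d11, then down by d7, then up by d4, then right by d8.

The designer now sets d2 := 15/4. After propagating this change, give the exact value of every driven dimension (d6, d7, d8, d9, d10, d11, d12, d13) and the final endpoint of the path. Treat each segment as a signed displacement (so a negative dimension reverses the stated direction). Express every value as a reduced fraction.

Apply edit: d2 := 15/4
  d6 = d1/4 + d5*4 + d3/5 = 923/150
  d7 = d6/5 = 923/750
  d8 = d4/5 = 14/15
  d9 = d3*2 = 16/5
  d10 = d7/3 = 923/2250
  d11 = d5 + d2 = 61/12
  d12 = d1/5 - d5/2 = -4/15
  d13 = d6 + d8*5 - d4 = 923/150
Walk from origin (0, 0):
  seg 1: down by d2 = 15/4 → (0, -15/4)
  seg 2: left by d11 = 61/12 → (-61/12, -15/4)
  seg 3: down by d7 = 923/750 → (-61/12, -7471/1500)
  seg 4: up by d4 = 14/3 → (-61/12, -157/500)
  seg 5: right by d8 = 14/15 → (-83/20, -157/500)

d6 = 923/150
d7 = 923/750
d8 = 14/15
d9 = 16/5
d10 = 923/2250
d11 = 61/12
d12 = -4/15
d13 = 923/150
endpoint = (-83/20, -157/500)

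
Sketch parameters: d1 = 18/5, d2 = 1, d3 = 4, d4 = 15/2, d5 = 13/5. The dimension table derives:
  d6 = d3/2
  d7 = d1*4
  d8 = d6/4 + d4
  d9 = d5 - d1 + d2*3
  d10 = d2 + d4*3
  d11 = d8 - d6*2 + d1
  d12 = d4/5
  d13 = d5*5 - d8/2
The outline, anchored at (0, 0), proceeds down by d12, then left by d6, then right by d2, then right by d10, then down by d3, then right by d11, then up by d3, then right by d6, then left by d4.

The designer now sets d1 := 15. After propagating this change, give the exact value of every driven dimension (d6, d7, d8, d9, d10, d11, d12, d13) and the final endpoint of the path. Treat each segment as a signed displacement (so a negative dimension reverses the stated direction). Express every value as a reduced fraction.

Apply edit: d1 := 15
  d6 = d3/2 = 2
  d7 = d1*4 = 60
  d8 = d6/4 + d4 = 8
  d9 = d5 - d1 + d2*3 = -47/5
  d10 = d2 + d4*3 = 47/2
  d11 = d8 - d6*2 + d1 = 19
  d12 = d4/5 = 3/2
  d13 = d5*5 - d8/2 = 9
Walk from origin (0, 0):
  seg 1: down by d12 = 3/2 → (0, -3/2)
  seg 2: left by d6 = 2 → (-2, -3/2)
  seg 3: right by d2 = 1 → (-1, -3/2)
  seg 4: right by d10 = 47/2 → (45/2, -3/2)
  seg 5: down by d3 = 4 → (45/2, -11/2)
  seg 6: right by d11 = 19 → (83/2, -11/2)
  seg 7: up by d3 = 4 → (83/2, -3/2)
  seg 8: right by d6 = 2 → (87/2, -3/2)
  seg 9: left by d4 = 15/2 → (36, -3/2)

d6 = 2
d7 = 60
d8 = 8
d9 = -47/5
d10 = 47/2
d11 = 19
d12 = 3/2
d13 = 9
endpoint = (36, -3/2)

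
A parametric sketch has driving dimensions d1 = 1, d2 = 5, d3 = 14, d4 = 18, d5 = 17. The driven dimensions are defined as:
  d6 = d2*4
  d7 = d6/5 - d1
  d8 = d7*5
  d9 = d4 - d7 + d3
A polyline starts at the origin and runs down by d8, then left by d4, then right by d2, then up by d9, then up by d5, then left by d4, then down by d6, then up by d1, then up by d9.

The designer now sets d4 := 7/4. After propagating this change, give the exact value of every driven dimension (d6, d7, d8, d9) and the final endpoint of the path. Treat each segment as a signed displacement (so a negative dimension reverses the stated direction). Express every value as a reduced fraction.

d6 = 20
d7 = 3
d8 = 15
d9 = 51/4
endpoint = (3/2, 17/2)

Apply edit: d4 := 7/4
  d6 = d2*4 = 20
  d7 = d6/5 - d1 = 3
  d8 = d7*5 = 15
  d9 = d4 - d7 + d3 = 51/4
Walk from origin (0, 0):
  seg 1: down by d8 = 15 → (0, -15)
  seg 2: left by d4 = 7/4 → (-7/4, -15)
  seg 3: right by d2 = 5 → (13/4, -15)
  seg 4: up by d9 = 51/4 → (13/4, -9/4)
  seg 5: up by d5 = 17 → (13/4, 59/4)
  seg 6: left by d4 = 7/4 → (3/2, 59/4)
  seg 7: down by d6 = 20 → (3/2, -21/4)
  seg 8: up by d1 = 1 → (3/2, -17/4)
  seg 9: up by d9 = 51/4 → (3/2, 17/2)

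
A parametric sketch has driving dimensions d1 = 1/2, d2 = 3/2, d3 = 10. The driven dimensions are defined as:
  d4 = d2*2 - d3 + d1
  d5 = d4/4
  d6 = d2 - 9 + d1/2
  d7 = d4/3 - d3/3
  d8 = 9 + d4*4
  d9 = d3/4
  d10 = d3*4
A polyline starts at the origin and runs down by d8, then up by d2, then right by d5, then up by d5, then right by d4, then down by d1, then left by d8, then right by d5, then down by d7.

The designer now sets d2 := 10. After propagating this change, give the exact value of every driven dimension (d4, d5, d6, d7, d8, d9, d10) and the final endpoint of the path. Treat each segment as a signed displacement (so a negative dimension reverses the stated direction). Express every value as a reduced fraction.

Apply edit: d2 := 10
  d4 = d2*2 - d3 + d1 = 21/2
  d5 = d4/4 = 21/8
  d6 = d2 - 9 + d1/2 = 5/4
  d7 = d4/3 - d3/3 = 1/6
  d8 = 9 + d4*4 = 51
  d9 = d3/4 = 5/2
  d10 = d3*4 = 40
Walk from origin (0, 0):
  seg 1: down by d8 = 51 → (0, -51)
  seg 2: up by d2 = 10 → (0, -41)
  seg 3: right by d5 = 21/8 → (21/8, -41)
  seg 4: up by d5 = 21/8 → (21/8, -307/8)
  seg 5: right by d4 = 21/2 → (105/8, -307/8)
  seg 6: down by d1 = 1/2 → (105/8, -311/8)
  seg 7: left by d8 = 51 → (-303/8, -311/8)
  seg 8: right by d5 = 21/8 → (-141/4, -311/8)
  seg 9: down by d7 = 1/6 → (-141/4, -937/24)

d4 = 21/2
d5 = 21/8
d6 = 5/4
d7 = 1/6
d8 = 51
d9 = 5/2
d10 = 40
endpoint = (-141/4, -937/24)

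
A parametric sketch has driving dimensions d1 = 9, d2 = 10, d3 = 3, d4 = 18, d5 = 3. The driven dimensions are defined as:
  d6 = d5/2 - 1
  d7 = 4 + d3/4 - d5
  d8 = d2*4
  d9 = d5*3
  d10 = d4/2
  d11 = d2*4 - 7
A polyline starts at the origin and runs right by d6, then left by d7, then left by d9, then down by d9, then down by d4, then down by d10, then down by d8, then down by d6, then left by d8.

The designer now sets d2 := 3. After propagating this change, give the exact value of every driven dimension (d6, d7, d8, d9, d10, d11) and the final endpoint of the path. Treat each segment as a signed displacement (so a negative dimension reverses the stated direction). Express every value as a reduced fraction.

Apply edit: d2 := 3
  d6 = d5/2 - 1 = 1/2
  d7 = 4 + d3/4 - d5 = 7/4
  d8 = d2*4 = 12
  d9 = d5*3 = 9
  d10 = d4/2 = 9
  d11 = d2*4 - 7 = 5
Walk from origin (0, 0):
  seg 1: right by d6 = 1/2 → (1/2, 0)
  seg 2: left by d7 = 7/4 → (-5/4, 0)
  seg 3: left by d9 = 9 → (-41/4, 0)
  seg 4: down by d9 = 9 → (-41/4, -9)
  seg 5: down by d4 = 18 → (-41/4, -27)
  seg 6: down by d10 = 9 → (-41/4, -36)
  seg 7: down by d8 = 12 → (-41/4, -48)
  seg 8: down by d6 = 1/2 → (-41/4, -97/2)
  seg 9: left by d8 = 12 → (-89/4, -97/2)

d6 = 1/2
d7 = 7/4
d8 = 12
d9 = 9
d10 = 9
d11 = 5
endpoint = (-89/4, -97/2)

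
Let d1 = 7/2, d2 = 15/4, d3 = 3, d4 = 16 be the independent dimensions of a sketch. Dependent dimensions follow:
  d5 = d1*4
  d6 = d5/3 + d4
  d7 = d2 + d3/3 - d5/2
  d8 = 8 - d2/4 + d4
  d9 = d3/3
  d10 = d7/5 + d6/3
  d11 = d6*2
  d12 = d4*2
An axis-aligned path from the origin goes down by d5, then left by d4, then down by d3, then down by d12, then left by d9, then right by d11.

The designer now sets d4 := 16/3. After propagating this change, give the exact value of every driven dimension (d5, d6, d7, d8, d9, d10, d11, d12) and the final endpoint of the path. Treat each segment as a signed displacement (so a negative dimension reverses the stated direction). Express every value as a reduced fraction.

Apply edit: d4 := 16/3
  d5 = d1*4 = 14
  d6 = d5/3 + d4 = 10
  d7 = d2 + d3/3 - d5/2 = -9/4
  d8 = 8 - d2/4 + d4 = 595/48
  d9 = d3/3 = 1
  d10 = d7/5 + d6/3 = 173/60
  d11 = d6*2 = 20
  d12 = d4*2 = 32/3
Walk from origin (0, 0):
  seg 1: down by d5 = 14 → (0, -14)
  seg 2: left by d4 = 16/3 → (-16/3, -14)
  seg 3: down by d3 = 3 → (-16/3, -17)
  seg 4: down by d12 = 32/3 → (-16/3, -83/3)
  seg 5: left by d9 = 1 → (-19/3, -83/3)
  seg 6: right by d11 = 20 → (41/3, -83/3)

d5 = 14
d6 = 10
d7 = -9/4
d8 = 595/48
d9 = 1
d10 = 173/60
d11 = 20
d12 = 32/3
endpoint = (41/3, -83/3)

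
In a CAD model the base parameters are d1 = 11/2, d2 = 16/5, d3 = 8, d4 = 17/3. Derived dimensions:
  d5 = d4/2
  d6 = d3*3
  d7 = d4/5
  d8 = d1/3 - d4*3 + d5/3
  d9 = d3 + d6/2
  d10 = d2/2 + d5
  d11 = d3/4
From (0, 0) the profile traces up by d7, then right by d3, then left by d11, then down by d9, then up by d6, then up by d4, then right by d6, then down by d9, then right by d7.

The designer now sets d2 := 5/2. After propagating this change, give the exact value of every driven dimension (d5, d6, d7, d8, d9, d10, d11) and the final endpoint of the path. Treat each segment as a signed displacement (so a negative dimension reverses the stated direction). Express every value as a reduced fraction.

d5 = 17/6
d6 = 24
d7 = 17/15
d8 = -128/9
d9 = 20
d10 = 49/12
d11 = 2
endpoint = (467/15, -46/5)

Apply edit: d2 := 5/2
  d5 = d4/2 = 17/6
  d6 = d3*3 = 24
  d7 = d4/5 = 17/15
  d8 = d1/3 - d4*3 + d5/3 = -128/9
  d9 = d3 + d6/2 = 20
  d10 = d2/2 + d5 = 49/12
  d11 = d3/4 = 2
Walk from origin (0, 0):
  seg 1: up by d7 = 17/15 → (0, 17/15)
  seg 2: right by d3 = 8 → (8, 17/15)
  seg 3: left by d11 = 2 → (6, 17/15)
  seg 4: down by d9 = 20 → (6, -283/15)
  seg 5: up by d6 = 24 → (6, 77/15)
  seg 6: up by d4 = 17/3 → (6, 54/5)
  seg 7: right by d6 = 24 → (30, 54/5)
  seg 8: down by d9 = 20 → (30, -46/5)
  seg 9: right by d7 = 17/15 → (467/15, -46/5)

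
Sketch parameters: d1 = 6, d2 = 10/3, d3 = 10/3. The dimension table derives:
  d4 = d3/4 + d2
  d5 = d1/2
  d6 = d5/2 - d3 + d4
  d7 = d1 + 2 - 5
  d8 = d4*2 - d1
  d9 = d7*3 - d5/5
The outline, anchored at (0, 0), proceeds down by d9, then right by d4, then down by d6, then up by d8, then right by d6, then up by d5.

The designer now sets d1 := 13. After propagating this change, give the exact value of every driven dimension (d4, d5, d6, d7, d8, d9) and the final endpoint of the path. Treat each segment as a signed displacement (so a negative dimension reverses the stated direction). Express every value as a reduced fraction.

d4 = 25/6
d5 = 13/2
d6 = 49/12
d7 = 10
d8 = -14/3
d9 = 287/10
endpoint = (33/4, -619/20)

Apply edit: d1 := 13
  d4 = d3/4 + d2 = 25/6
  d5 = d1/2 = 13/2
  d6 = d5/2 - d3 + d4 = 49/12
  d7 = d1 + 2 - 5 = 10
  d8 = d4*2 - d1 = -14/3
  d9 = d7*3 - d5/5 = 287/10
Walk from origin (0, 0):
  seg 1: down by d9 = 287/10 → (0, -287/10)
  seg 2: right by d4 = 25/6 → (25/6, -287/10)
  seg 3: down by d6 = 49/12 → (25/6, -1967/60)
  seg 4: up by d8 = -14/3 → (25/6, -749/20)
  seg 5: right by d6 = 49/12 → (33/4, -749/20)
  seg 6: up by d5 = 13/2 → (33/4, -619/20)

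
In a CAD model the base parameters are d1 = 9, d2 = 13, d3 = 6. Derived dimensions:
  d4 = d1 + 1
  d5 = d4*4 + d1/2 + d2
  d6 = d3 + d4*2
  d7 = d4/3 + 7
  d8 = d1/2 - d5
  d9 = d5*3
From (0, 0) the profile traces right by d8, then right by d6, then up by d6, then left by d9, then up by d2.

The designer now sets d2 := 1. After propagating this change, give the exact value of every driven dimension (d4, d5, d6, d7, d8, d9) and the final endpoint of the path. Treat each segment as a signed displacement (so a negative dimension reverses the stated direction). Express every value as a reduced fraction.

Apply edit: d2 := 1
  d4 = d1 + 1 = 10
  d5 = d4*4 + d1/2 + d2 = 91/2
  d6 = d3 + d4*2 = 26
  d7 = d4/3 + 7 = 31/3
  d8 = d1/2 - d5 = -41
  d9 = d5*3 = 273/2
Walk from origin (0, 0):
  seg 1: right by d8 = -41 → (-41, 0)
  seg 2: right by d6 = 26 → (-15, 0)
  seg 3: up by d6 = 26 → (-15, 26)
  seg 4: left by d9 = 273/2 → (-303/2, 26)
  seg 5: up by d2 = 1 → (-303/2, 27)

d4 = 10
d5 = 91/2
d6 = 26
d7 = 31/3
d8 = -41
d9 = 273/2
endpoint = (-303/2, 27)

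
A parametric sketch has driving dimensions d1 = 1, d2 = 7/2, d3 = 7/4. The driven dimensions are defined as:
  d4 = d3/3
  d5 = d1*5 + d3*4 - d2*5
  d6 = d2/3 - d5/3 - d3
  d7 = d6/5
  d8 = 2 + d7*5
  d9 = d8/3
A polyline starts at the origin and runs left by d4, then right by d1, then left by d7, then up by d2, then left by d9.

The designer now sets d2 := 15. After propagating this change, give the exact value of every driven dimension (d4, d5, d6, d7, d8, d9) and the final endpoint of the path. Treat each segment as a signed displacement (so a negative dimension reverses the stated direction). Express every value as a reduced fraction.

d4 = 7/12
d5 = -63
d6 = 97/4
d7 = 97/20
d8 = 105/4
d9 = 35/4
endpoint = (-791/60, 15)

Apply edit: d2 := 15
  d4 = d3/3 = 7/12
  d5 = d1*5 + d3*4 - d2*5 = -63
  d6 = d2/3 - d5/3 - d3 = 97/4
  d7 = d6/5 = 97/20
  d8 = 2 + d7*5 = 105/4
  d9 = d8/3 = 35/4
Walk from origin (0, 0):
  seg 1: left by d4 = 7/12 → (-7/12, 0)
  seg 2: right by d1 = 1 → (5/12, 0)
  seg 3: left by d7 = 97/20 → (-133/30, 0)
  seg 4: up by d2 = 15 → (-133/30, 15)
  seg 5: left by d9 = 35/4 → (-791/60, 15)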